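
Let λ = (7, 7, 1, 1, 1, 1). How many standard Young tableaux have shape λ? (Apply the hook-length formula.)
# SYT of shape (7, 7, 1, 1, 1, 1) = 556920

Hook-length formula: f^λ = n! / Π hook(c), product over all cells c of the Young diagram. For λ = (7, 7, 1, 1, 1, 1), n = 18 boxes. Hook lengths by row (left-to-right, top-to-bottom): [12, 7, 6, 5, 4, 3, 2]; [11, 6, 5, 4, 3, 2, 1]; [4]; [3]; [2]; [1]. Product of hooks = 11496038400. So f^λ = 18! / 11496038400 = 6402373705728000 / 11496038400 = 556920.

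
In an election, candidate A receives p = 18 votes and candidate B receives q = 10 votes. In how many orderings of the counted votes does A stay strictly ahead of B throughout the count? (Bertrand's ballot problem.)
Strict-lead orderings = 3749460

Total orderings of the 28 votes with 18 for A: C(28, 18) = 13123110. By the Bertrand ballot formula (Cycle Lemma / reflection principle), the number of orderings in which A is strictly ahead of B throughout is (p − q)/(p + q) · C(p + q, p) = (18 − 10)/(18 + 10) · 13123110 = 3749460.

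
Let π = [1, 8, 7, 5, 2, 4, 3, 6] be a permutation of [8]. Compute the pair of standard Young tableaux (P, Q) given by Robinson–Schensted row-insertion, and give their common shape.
P = [1, 2, 3, 6] / [4] / [5] / [7] / [8];  Q = [1, 2, 6, 8] / [3] / [4] / [5] / [7];  common shape = (4, 1, 1, 1, 1)

Row-insert the values π_1, π_2, … into P one at a time, bumping the leftmost entry strictly greater than the inserted value down to the next row. The recording tableau Q records, in position (i, j), the step at which that cell was added to P.
  Insert 1 (step 1): P = [1];  Q = [1]
  Insert 8 (step 2): P = [1, 8];  Q = [1, 2]
  Insert 7 (step 3): P = [1, 7] / [8];  Q = [1, 2] / [3]
  Insert 5 (step 4): P = [1, 5] / [7] / [8];  Q = [1, 2] / [3] / [4]
  Insert 2 (step 5): P = [1, 2] / [5] / [7] / [8];  Q = [1, 2] / [3] / [4] / [5]
  Insert 4 (step 6): P = [1, 2, 4] / [5] / [7] / [8];  Q = [1, 2, 6] / [3] / [4] / [5]
  Insert 3 (step 7): P = [1, 2, 3] / [4] / [5] / [7] / [8];  Q = [1, 2, 6] / [3] / [4] / [5] / [7]
  Insert 6 (step 8): P = [1, 2, 3, 6] / [4] / [5] / [7] / [8];  Q = [1, 2, 6, 8] / [3] / [4] / [5] / [7]
Final shape: (4, 1, 1, 1, 1).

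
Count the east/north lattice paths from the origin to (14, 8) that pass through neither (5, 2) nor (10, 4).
Number of paths = 175465

Inclusion–exclusion. Total paths: C(22, 14) = 319770. Through P₁: C(7, 5)·C(15, 9) = 105105. Through P₂: C(14, 10)·C(8, 4) = 70070. Since P₁ is strictly southwest of P₂, a monotone path through both must visit P₁ then P₂; paths through both = C(7, 5)·C(7, 5)·C(8, 4) = 30870. Avoid both = 319770 − 105105 − 70070 + 30870 = 175465.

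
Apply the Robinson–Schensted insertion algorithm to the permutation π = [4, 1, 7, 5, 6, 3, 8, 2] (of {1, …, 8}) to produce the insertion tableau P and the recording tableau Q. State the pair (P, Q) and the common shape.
P = [1, 2, 6, 8] / [3, 5] / [4] / [7];  Q = [1, 3, 5, 7] / [2, 4] / [6] / [8];  common shape = (4, 2, 1, 1)

Row-insert the values π_1, π_2, … into P one at a time, bumping the leftmost entry strictly greater than the inserted value down to the next row. The recording tableau Q records, in position (i, j), the step at which that cell was added to P.
  Insert 4 (step 1): P = [4];  Q = [1]
  Insert 1 (step 2): P = [1] / [4];  Q = [1] / [2]
  Insert 7 (step 3): P = [1, 7] / [4];  Q = [1, 3] / [2]
  Insert 5 (step 4): P = [1, 5] / [4, 7];  Q = [1, 3] / [2, 4]
  Insert 6 (step 5): P = [1, 5, 6] / [4, 7];  Q = [1, 3, 5] / [2, 4]
  Insert 3 (step 6): P = [1, 3, 6] / [4, 5] / [7];  Q = [1, 3, 5] / [2, 4] / [6]
  Insert 8 (step 7): P = [1, 3, 6, 8] / [4, 5] / [7];  Q = [1, 3, 5, 7] / [2, 4] / [6]
  Insert 2 (step 8): P = [1, 2, 6, 8] / [3, 5] / [4] / [7];  Q = [1, 3, 5, 7] / [2, 4] / [6] / [8]
Final shape: (4, 2, 1, 1).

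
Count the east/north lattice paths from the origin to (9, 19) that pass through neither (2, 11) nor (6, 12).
Number of paths = 4224090

Inclusion–exclusion. Total paths: C(28, 9) = 6906900. Through P₁: C(13, 2)·C(15, 7) = 501930. Through P₂: C(18, 6)·C(10, 3) = 2227680. Since P₁ is strictly southwest of P₂, a monotone path through both must visit P₁ then P₂; paths through both = C(13, 2)·C(5, 4)·C(10, 3) = 46800. Avoid both = 6906900 − 501930 − 2227680 + 46800 = 4224090.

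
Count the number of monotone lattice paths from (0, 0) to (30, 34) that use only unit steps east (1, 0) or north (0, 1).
Number of paths = 1620288010530347424

A monotone lattice path from (0, 0) to (30, 34) consists of 30 east steps and 34 north steps in some order, so it is determined by which 30 of the 64 steps are east. The count is C(64, 30) = 1620288010530347424.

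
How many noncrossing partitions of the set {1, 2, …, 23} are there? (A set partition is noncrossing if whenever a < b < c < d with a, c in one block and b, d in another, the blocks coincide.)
C_23 = 343059613650

These noncrossing partitions are counted by the Catalan number C_n = (1/(n + 1)) · C(2n, n). For n = 23: C_23 = (1/24) · C(46, 23) = 8233430727600/24 = 343059613650.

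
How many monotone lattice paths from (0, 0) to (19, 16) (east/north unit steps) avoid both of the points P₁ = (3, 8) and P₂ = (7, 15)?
Number of paths = 3937067013

Inclusion–exclusion. Total paths: C(35, 19) = 4059928950. Through P₁: C(11, 3)·C(24, 16) = 121352715. Through P₂: C(22, 7)·C(13, 12) = 2217072. Since P₁ is strictly southwest of P₂, a monotone path through both must visit P₁ then P₂; paths through both = C(11, 3)·C(11, 4)·C(13, 12) = 707850. Avoid both = 4059928950 − 121352715 − 2217072 + 707850 = 3937067013.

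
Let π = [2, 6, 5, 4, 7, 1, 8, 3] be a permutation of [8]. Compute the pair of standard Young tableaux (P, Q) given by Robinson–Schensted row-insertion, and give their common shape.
P = [1, 3, 7, 8] / [2, 4] / [5] / [6];  Q = [1, 2, 5, 7] / [3, 8] / [4] / [6];  common shape = (4, 2, 1, 1)

Row-insert the values π_1, π_2, … into P one at a time, bumping the leftmost entry strictly greater than the inserted value down to the next row. The recording tableau Q records, in position (i, j), the step at which that cell was added to P.
  Insert 2 (step 1): P = [2];  Q = [1]
  Insert 6 (step 2): P = [2, 6];  Q = [1, 2]
  Insert 5 (step 3): P = [2, 5] / [6];  Q = [1, 2] / [3]
  Insert 4 (step 4): P = [2, 4] / [5] / [6];  Q = [1, 2] / [3] / [4]
  Insert 7 (step 5): P = [2, 4, 7] / [5] / [6];  Q = [1, 2, 5] / [3] / [4]
  Insert 1 (step 6): P = [1, 4, 7] / [2] / [5] / [6];  Q = [1, 2, 5] / [3] / [4] / [6]
  Insert 8 (step 7): P = [1, 4, 7, 8] / [2] / [5] / [6];  Q = [1, 2, 5, 7] / [3] / [4] / [6]
  Insert 3 (step 8): P = [1, 3, 7, 8] / [2, 4] / [5] / [6];  Q = [1, 2, 5, 7] / [3, 8] / [4] / [6]
Final shape: (4, 2, 1, 1).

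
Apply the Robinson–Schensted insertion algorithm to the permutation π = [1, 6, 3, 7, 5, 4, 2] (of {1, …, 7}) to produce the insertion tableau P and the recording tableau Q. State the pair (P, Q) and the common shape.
P = [1, 2, 4] / [3, 7] / [5] / [6];  Q = [1, 2, 4] / [3, 5] / [6] / [7];  common shape = (3, 2, 1, 1)

Row-insert the values π_1, π_2, … into P one at a time, bumping the leftmost entry strictly greater than the inserted value down to the next row. The recording tableau Q records, in position (i, j), the step at which that cell was added to P.
  Insert 1 (step 1): P = [1];  Q = [1]
  Insert 6 (step 2): P = [1, 6];  Q = [1, 2]
  Insert 3 (step 3): P = [1, 3] / [6];  Q = [1, 2] / [3]
  Insert 7 (step 4): P = [1, 3, 7] / [6];  Q = [1, 2, 4] / [3]
  Insert 5 (step 5): P = [1, 3, 5] / [6, 7];  Q = [1, 2, 4] / [3, 5]
  Insert 4 (step 6): P = [1, 3, 4] / [5, 7] / [6];  Q = [1, 2, 4] / [3, 5] / [6]
  Insert 2 (step 7): P = [1, 2, 4] / [3, 7] / [5] / [6];  Q = [1, 2, 4] / [3, 5] / [6] / [7]
Final shape: (3, 2, 1, 1).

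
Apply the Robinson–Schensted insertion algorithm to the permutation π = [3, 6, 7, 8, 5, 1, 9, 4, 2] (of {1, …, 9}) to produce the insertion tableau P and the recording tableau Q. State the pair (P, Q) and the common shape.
P = [1, 2, 7, 8, 9] / [3, 4] / [5] / [6];  Q = [1, 2, 3, 4, 7] / [5, 8] / [6] / [9];  common shape = (5, 2, 1, 1)

Row-insert the values π_1, π_2, … into P one at a time, bumping the leftmost entry strictly greater than the inserted value down to the next row. The recording tableau Q records, in position (i, j), the step at which that cell was added to P.
  Insert 3 (step 1): P = [3];  Q = [1]
  Insert 6 (step 2): P = [3, 6];  Q = [1, 2]
  Insert 7 (step 3): P = [3, 6, 7];  Q = [1, 2, 3]
  Insert 8 (step 4): P = [3, 6, 7, 8];  Q = [1, 2, 3, 4]
  Insert 5 (step 5): P = [3, 5, 7, 8] / [6];  Q = [1, 2, 3, 4] / [5]
  Insert 1 (step 6): P = [1, 5, 7, 8] / [3] / [6];  Q = [1, 2, 3, 4] / [5] / [6]
  Insert 9 (step 7): P = [1, 5, 7, 8, 9] / [3] / [6];  Q = [1, 2, 3, 4, 7] / [5] / [6]
  Insert 4 (step 8): P = [1, 4, 7, 8, 9] / [3, 5] / [6];  Q = [1, 2, 3, 4, 7] / [5, 8] / [6]
  Insert 2 (step 9): P = [1, 2, 7, 8, 9] / [3, 4] / [5] / [6];  Q = [1, 2, 3, 4, 7] / [5, 8] / [6] / [9]
Final shape: (5, 2, 1, 1).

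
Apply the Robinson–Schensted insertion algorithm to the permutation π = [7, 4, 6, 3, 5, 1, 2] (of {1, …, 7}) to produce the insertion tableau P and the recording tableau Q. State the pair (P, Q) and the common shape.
P = [1, 2] / [3, 5] / [4, 6] / [7];  Q = [1, 3] / [2, 5] / [4, 7] / [6];  common shape = (2, 2, 2, 1)

Row-insert the values π_1, π_2, … into P one at a time, bumping the leftmost entry strictly greater than the inserted value down to the next row. The recording tableau Q records, in position (i, j), the step at which that cell was added to P.
  Insert 7 (step 1): P = [7];  Q = [1]
  Insert 4 (step 2): P = [4] / [7];  Q = [1] / [2]
  Insert 6 (step 3): P = [4, 6] / [7];  Q = [1, 3] / [2]
  Insert 3 (step 4): P = [3, 6] / [4] / [7];  Q = [1, 3] / [2] / [4]
  Insert 5 (step 5): P = [3, 5] / [4, 6] / [7];  Q = [1, 3] / [2, 5] / [4]
  Insert 1 (step 6): P = [1, 5] / [3, 6] / [4] / [7];  Q = [1, 3] / [2, 5] / [4] / [6]
  Insert 2 (step 7): P = [1, 2] / [3, 5] / [4, 6] / [7];  Q = [1, 3] / [2, 5] / [4, 7] / [6]
Final shape: (2, 2, 2, 1).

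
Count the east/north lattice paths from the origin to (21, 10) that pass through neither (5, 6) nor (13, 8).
Number of paths = 33892275

Inclusion–exclusion. Total paths: C(31, 21) = 44352165. Through P₁: C(11, 5)·C(20, 16) = 2238390. Through P₂: C(21, 13)·C(10, 8) = 9157050. Since P₁ is strictly southwest of P₂, a monotone path through both must visit P₁ then P₂; paths through both = C(11, 5)·C(10, 8)·C(10, 8) = 935550. Avoid both = 44352165 − 2238390 − 9157050 + 935550 = 33892275.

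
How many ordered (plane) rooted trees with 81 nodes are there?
C_80 = 1136359577947336271931632877004667456667613940

These ordered rooted trees are counted by the Catalan number C_n = (1/(n + 1)) · C(2n, n). For n = 80: C_80 = (1/81) · C(160, 80) = 92045125813734238026462263037378063990076729140/81 = 1136359577947336271931632877004667456667613940.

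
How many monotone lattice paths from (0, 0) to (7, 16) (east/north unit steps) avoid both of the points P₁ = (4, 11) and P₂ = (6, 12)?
Number of paths = 96372

Inclusion–exclusion. Total paths: C(23, 7) = 245157. Through P₁: C(15, 4)·C(8, 3) = 76440. Through P₂: C(18, 6)·C(5, 1) = 92820. Since P₁ is strictly southwest of P₂, a monotone path through both must visit P₁ then P₂; paths through both = C(15, 4)·C(3, 2)·C(5, 1) = 20475. Avoid both = 245157 − 76440 − 92820 + 20475 = 96372.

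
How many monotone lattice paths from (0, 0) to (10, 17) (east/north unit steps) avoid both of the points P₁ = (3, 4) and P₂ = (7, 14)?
Number of paths = 4098185

Inclusion–exclusion. Total paths: C(27, 10) = 8436285. Through P₁: C(7, 3)·C(20, 7) = 2713200. Through P₂: C(21, 7)·C(6, 3) = 2325600. Since P₁ is strictly southwest of P₂, a monotone path through both must visit P₁ then P₂; paths through both = C(7, 3)·C(14, 4)·C(6, 3) = 700700. Avoid both = 8436285 − 2713200 − 2325600 + 700700 = 4098185.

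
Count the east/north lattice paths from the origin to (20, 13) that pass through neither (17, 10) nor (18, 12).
Number of paths = 220887630

Inclusion–exclusion. Total paths: C(33, 20) = 573166440. Through P₁: C(27, 17)·C(6, 3) = 168725700. Through P₂: C(30, 18)·C(3, 2) = 259479675. Since P₁ is strictly southwest of P₂, a monotone path through both must visit P₁ then P₂; paths through both = C(27, 17)·C(3, 1)·C(3, 2) = 75926565. Avoid both = 573166440 − 168725700 − 259479675 + 75926565 = 220887630.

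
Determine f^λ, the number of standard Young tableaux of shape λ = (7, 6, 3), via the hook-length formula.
# SYT of shape (7, 6, 3) = 91520

Hook-length formula: f^λ = n! / Π hook(c), product over all cells c of the Young diagram. For λ = (7, 6, 3), n = 16 boxes. Hook lengths by row (left-to-right, top-to-bottom): [9, 8, 7, 5, 4, 3, 1]; [7, 6, 5, 3, 2, 1]; [3, 2, 1]. Product of hooks = 228614400. So f^λ = 16! / 228614400 = 20922789888000 / 228614400 = 91520.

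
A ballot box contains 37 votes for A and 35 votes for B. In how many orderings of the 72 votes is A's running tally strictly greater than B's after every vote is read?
Strict-lead orderings = 11959798385860453492

Total orderings of the 72 votes with 37 for A: C(72, 37) = 430552741890976325712. By the Bertrand ballot formula (Cycle Lemma / reflection principle), the number of orderings in which A is strictly ahead of B throughout is (p − q)/(p + q) · C(p + q, p) = (37 − 35)/(37 + 35) · 430552741890976325712 = 11959798385860453492.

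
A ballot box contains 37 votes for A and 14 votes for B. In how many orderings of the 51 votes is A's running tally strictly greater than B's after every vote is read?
Strict-lead orderings = 582985137700

Total orderings of the 51 votes with 37 for A: C(51, 37) = 1292706174900. By the Bertrand ballot formula (Cycle Lemma / reflection principle), the number of orderings in which A is strictly ahead of B throughout is (p − q)/(p + q) · C(p + q, p) = (37 − 14)/(37 + 14) · 1292706174900 = 582985137700.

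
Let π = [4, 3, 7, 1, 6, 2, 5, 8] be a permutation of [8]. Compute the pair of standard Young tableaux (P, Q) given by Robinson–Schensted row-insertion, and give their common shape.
P = [1, 2, 5, 8] / [3, 6] / [4, 7];  Q = [1, 3, 7, 8] / [2, 5] / [4, 6];  common shape = (4, 2, 2)

Row-insert the values π_1, π_2, … into P one at a time, bumping the leftmost entry strictly greater than the inserted value down to the next row. The recording tableau Q records, in position (i, j), the step at which that cell was added to P.
  Insert 4 (step 1): P = [4];  Q = [1]
  Insert 3 (step 2): P = [3] / [4];  Q = [1] / [2]
  Insert 7 (step 3): P = [3, 7] / [4];  Q = [1, 3] / [2]
  Insert 1 (step 4): P = [1, 7] / [3] / [4];  Q = [1, 3] / [2] / [4]
  Insert 6 (step 5): P = [1, 6] / [3, 7] / [4];  Q = [1, 3] / [2, 5] / [4]
  Insert 2 (step 6): P = [1, 2] / [3, 6] / [4, 7];  Q = [1, 3] / [2, 5] / [4, 6]
  Insert 5 (step 7): P = [1, 2, 5] / [3, 6] / [4, 7];  Q = [1, 3, 7] / [2, 5] / [4, 6]
  Insert 8 (step 8): P = [1, 2, 5, 8] / [3, 6] / [4, 7];  Q = [1, 3, 7, 8] / [2, 5] / [4, 6]
Final shape: (4, 2, 2).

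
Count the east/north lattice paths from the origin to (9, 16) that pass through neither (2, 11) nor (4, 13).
Number of paths = 1874127

Inclusion–exclusion. Total paths: C(25, 9) = 2042975. Through P₁: C(13, 2)·C(12, 7) = 61776. Through P₂: C(17, 4)·C(8, 5) = 133280. Since P₁ is strictly southwest of P₂, a monotone path through both must visit P₁ then P₂; paths through both = C(13, 2)·C(4, 2)·C(8, 5) = 26208. Avoid both = 2042975 − 61776 − 133280 + 26208 = 1874127.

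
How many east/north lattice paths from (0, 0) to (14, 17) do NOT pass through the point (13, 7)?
Number of paths = 264329805

Total paths from (0, 0) to (14, 17): C(31, 14) = 265182525. Paths through (13, 7): (paths (0, 0) → (13, 7)) × (paths (13, 7) → (14, 17)) = C(20, 13) · C(11, 1) = 77520 · 11 = 852720. Avoidance count = 265182525 − 852720 = 264329805.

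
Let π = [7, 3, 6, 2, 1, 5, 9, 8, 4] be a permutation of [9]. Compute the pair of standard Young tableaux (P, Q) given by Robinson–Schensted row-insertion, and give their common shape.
P = [1, 4, 8] / [2, 5, 9] / [3, 6] / [7];  Q = [1, 3, 7] / [2, 6, 8] / [4, 9] / [5];  common shape = (3, 3, 2, 1)

Row-insert the values π_1, π_2, … into P one at a time, bumping the leftmost entry strictly greater than the inserted value down to the next row. The recording tableau Q records, in position (i, j), the step at which that cell was added to P.
  Insert 7 (step 1): P = [7];  Q = [1]
  Insert 3 (step 2): P = [3] / [7];  Q = [1] / [2]
  Insert 6 (step 3): P = [3, 6] / [7];  Q = [1, 3] / [2]
  Insert 2 (step 4): P = [2, 6] / [3] / [7];  Q = [1, 3] / [2] / [4]
  Insert 1 (step 5): P = [1, 6] / [2] / [3] / [7];  Q = [1, 3] / [2] / [4] / [5]
  Insert 5 (step 6): P = [1, 5] / [2, 6] / [3] / [7];  Q = [1, 3] / [2, 6] / [4] / [5]
  Insert 9 (step 7): P = [1, 5, 9] / [2, 6] / [3] / [7];  Q = [1, 3, 7] / [2, 6] / [4] / [5]
  Insert 8 (step 8): P = [1, 5, 8] / [2, 6, 9] / [3] / [7];  Q = [1, 3, 7] / [2, 6, 8] / [4] / [5]
  Insert 4 (step 9): P = [1, 4, 8] / [2, 5, 9] / [3, 6] / [7];  Q = [1, 3, 7] / [2, 6, 8] / [4, 9] / [5]
Final shape: (3, 3, 2, 1).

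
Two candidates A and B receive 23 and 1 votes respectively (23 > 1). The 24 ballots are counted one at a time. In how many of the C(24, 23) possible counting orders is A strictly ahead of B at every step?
Strict-lead orderings = 22

Total orderings of the 24 votes with 23 for A: C(24, 23) = 24. By the Bertrand ballot formula (Cycle Lemma / reflection principle), the number of orderings in which A is strictly ahead of B throughout is (p − q)/(p + q) · C(p + q, p) = (23 − 1)/(23 + 1) · 24 = 22.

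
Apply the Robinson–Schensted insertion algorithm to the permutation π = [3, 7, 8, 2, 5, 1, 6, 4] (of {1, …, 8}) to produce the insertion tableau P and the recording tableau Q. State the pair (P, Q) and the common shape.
P = [1, 4, 6] / [2, 5, 8] / [3, 7];  Q = [1, 2, 3] / [4, 5, 7] / [6, 8];  common shape = (3, 3, 2)

Row-insert the values π_1, π_2, … into P one at a time, bumping the leftmost entry strictly greater than the inserted value down to the next row. The recording tableau Q records, in position (i, j), the step at which that cell was added to P.
  Insert 3 (step 1): P = [3];  Q = [1]
  Insert 7 (step 2): P = [3, 7];  Q = [1, 2]
  Insert 8 (step 3): P = [3, 7, 8];  Q = [1, 2, 3]
  Insert 2 (step 4): P = [2, 7, 8] / [3];  Q = [1, 2, 3] / [4]
  Insert 5 (step 5): P = [2, 5, 8] / [3, 7];  Q = [1, 2, 3] / [4, 5]
  Insert 1 (step 6): P = [1, 5, 8] / [2, 7] / [3];  Q = [1, 2, 3] / [4, 5] / [6]
  Insert 6 (step 7): P = [1, 5, 6] / [2, 7, 8] / [3];  Q = [1, 2, 3] / [4, 5, 7] / [6]
  Insert 4 (step 8): P = [1, 4, 6] / [2, 5, 8] / [3, 7];  Q = [1, 2, 3] / [4, 5, 7] / [6, 8]
Final shape: (3, 3, 2).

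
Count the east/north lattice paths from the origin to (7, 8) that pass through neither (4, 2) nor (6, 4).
Number of paths = 4575

Inclusion–exclusion. Total paths: C(15, 7) = 6435. Through P₁: C(6, 4)·C(9, 3) = 1260. Through P₂: C(10, 6)·C(5, 1) = 1050. Since P₁ is strictly southwest of P₂, a monotone path through both must visit P₁ then P₂; paths through both = C(6, 4)·C(4, 2)·C(5, 1) = 450. Avoid both = 6435 − 1260 − 1050 + 450 = 4575.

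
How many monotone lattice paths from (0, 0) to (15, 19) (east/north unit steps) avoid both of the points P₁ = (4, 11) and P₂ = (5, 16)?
Number of paths = 1749320616

Inclusion–exclusion. Total paths: C(34, 15) = 1855967520. Through P₁: C(15, 4)·C(19, 11) = 103169430. Through P₂: C(21, 5)·C(13, 10) = 5819814. Since P₁ is strictly southwest of P₂, a monotone path through both must visit P₁ then P₂; paths through both = C(15, 4)·C(6, 1)·C(13, 10) = 2342340. Avoid both = 1855967520 − 103169430 − 5819814 + 2342340 = 1749320616.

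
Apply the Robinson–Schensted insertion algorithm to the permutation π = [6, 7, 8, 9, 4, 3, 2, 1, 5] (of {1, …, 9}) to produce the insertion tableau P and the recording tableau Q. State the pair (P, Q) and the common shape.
P = [1, 5, 8, 9] / [2, 7] / [3] / [4] / [6];  Q = [1, 2, 3, 4] / [5, 9] / [6] / [7] / [8];  common shape = (4, 2, 1, 1, 1)

Row-insert the values π_1, π_2, … into P one at a time, bumping the leftmost entry strictly greater than the inserted value down to the next row. The recording tableau Q records, in position (i, j), the step at which that cell was added to P.
  Insert 6 (step 1): P = [6];  Q = [1]
  Insert 7 (step 2): P = [6, 7];  Q = [1, 2]
  Insert 8 (step 3): P = [6, 7, 8];  Q = [1, 2, 3]
  Insert 9 (step 4): P = [6, 7, 8, 9];  Q = [1, 2, 3, 4]
  Insert 4 (step 5): P = [4, 7, 8, 9] / [6];  Q = [1, 2, 3, 4] / [5]
  Insert 3 (step 6): P = [3, 7, 8, 9] / [4] / [6];  Q = [1, 2, 3, 4] / [5] / [6]
  Insert 2 (step 7): P = [2, 7, 8, 9] / [3] / [4] / [6];  Q = [1, 2, 3, 4] / [5] / [6] / [7]
  Insert 1 (step 8): P = [1, 7, 8, 9] / [2] / [3] / [4] / [6];  Q = [1, 2, 3, 4] / [5] / [6] / [7] / [8]
  Insert 5 (step 9): P = [1, 5, 8, 9] / [2, 7] / [3] / [4] / [6];  Q = [1, 2, 3, 4] / [5, 9] / [6] / [7] / [8]
Final shape: (4, 2, 1, 1, 1).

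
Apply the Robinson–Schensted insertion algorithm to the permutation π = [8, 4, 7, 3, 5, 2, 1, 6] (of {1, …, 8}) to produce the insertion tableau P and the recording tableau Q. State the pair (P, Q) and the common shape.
P = [1, 5, 6] / [2, 7] / [3] / [4] / [8];  Q = [1, 3, 8] / [2, 5] / [4] / [6] / [7];  common shape = (3, 2, 1, 1, 1)

Row-insert the values π_1, π_2, … into P one at a time, bumping the leftmost entry strictly greater than the inserted value down to the next row. The recording tableau Q records, in position (i, j), the step at which that cell was added to P.
  Insert 8 (step 1): P = [8];  Q = [1]
  Insert 4 (step 2): P = [4] / [8];  Q = [1] / [2]
  Insert 7 (step 3): P = [4, 7] / [8];  Q = [1, 3] / [2]
  Insert 3 (step 4): P = [3, 7] / [4] / [8];  Q = [1, 3] / [2] / [4]
  Insert 5 (step 5): P = [3, 5] / [4, 7] / [8];  Q = [1, 3] / [2, 5] / [4]
  Insert 2 (step 6): P = [2, 5] / [3, 7] / [4] / [8];  Q = [1, 3] / [2, 5] / [4] / [6]
  Insert 1 (step 7): P = [1, 5] / [2, 7] / [3] / [4] / [8];  Q = [1, 3] / [2, 5] / [4] / [6] / [7]
  Insert 6 (step 8): P = [1, 5, 6] / [2, 7] / [3] / [4] / [8];  Q = [1, 3, 8] / [2, 5] / [4] / [6] / [7]
Final shape: (3, 2, 1, 1, 1).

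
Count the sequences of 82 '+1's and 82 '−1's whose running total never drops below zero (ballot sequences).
C_82 = 17526585015616776834735140517915655636396234280

These ballot sequences are counted by the Catalan number C_n = (1/(n + 1)) · C(2n, n). For n = 82: C_82 = (1/83) · C(164, 82) = 1454706556296192477283016662986999417820887445240/83 = 17526585015616776834735140517915655636396234280.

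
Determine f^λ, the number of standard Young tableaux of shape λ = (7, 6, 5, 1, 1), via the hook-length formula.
# SYT of shape (7, 6, 5, 1, 1) = 40310400

Hook-length formula: f^λ = n! / Π hook(c), product over all cells c of the Young diagram. For λ = (7, 6, 5, 1, 1), n = 20 boxes. Hook lengths by row (left-to-right, top-to-bottom): [11, 8, 7, 6, 5, 3, 1]; [9, 6, 5, 4, 3, 1]; [7, 4, 3, 2, 1]; [2]; [1]. Product of hooks = 60354201600. So f^λ = 20! / 60354201600 = 2432902008176640000 / 60354201600 = 40310400.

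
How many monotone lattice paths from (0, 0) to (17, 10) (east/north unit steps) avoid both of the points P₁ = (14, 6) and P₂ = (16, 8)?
Number of paths = 5570952

Inclusion–exclusion. Total paths: C(27, 17) = 8436285. Through P₁: C(20, 14)·C(7, 3) = 1356600. Through P₂: C(24, 16)·C(3, 1) = 2206413. Since P₁ is strictly southwest of P₂, a monotone path through both must visit P₁ then P₂; paths through both = C(20, 14)·C(4, 2)·C(3, 1) = 697680. Avoid both = 8436285 − 1356600 − 2206413 + 697680 = 5570952.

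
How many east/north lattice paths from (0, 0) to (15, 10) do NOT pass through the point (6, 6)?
Number of paths = 2608100

Total paths from (0, 0) to (15, 10): C(25, 15) = 3268760. Paths through (6, 6): (paths (0, 0) → (6, 6)) × (paths (6, 6) → (15, 10)) = C(12, 6) · C(13, 9) = 924 · 715 = 660660. Avoidance count = 3268760 − 660660 = 2608100.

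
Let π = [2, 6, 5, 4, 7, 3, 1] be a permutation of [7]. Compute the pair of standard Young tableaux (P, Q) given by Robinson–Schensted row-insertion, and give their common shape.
P = [1, 3, 7] / [2] / [4] / [5] / [6];  Q = [1, 2, 5] / [3] / [4] / [6] / [7];  common shape = (3, 1, 1, 1, 1)

Row-insert the values π_1, π_2, … into P one at a time, bumping the leftmost entry strictly greater than the inserted value down to the next row. The recording tableau Q records, in position (i, j), the step at which that cell was added to P.
  Insert 2 (step 1): P = [2];  Q = [1]
  Insert 6 (step 2): P = [2, 6];  Q = [1, 2]
  Insert 5 (step 3): P = [2, 5] / [6];  Q = [1, 2] / [3]
  Insert 4 (step 4): P = [2, 4] / [5] / [6];  Q = [1, 2] / [3] / [4]
  Insert 7 (step 5): P = [2, 4, 7] / [5] / [6];  Q = [1, 2, 5] / [3] / [4]
  Insert 3 (step 6): P = [2, 3, 7] / [4] / [5] / [6];  Q = [1, 2, 5] / [3] / [4] / [6]
  Insert 1 (step 7): P = [1, 3, 7] / [2] / [4] / [5] / [6];  Q = [1, 2, 5] / [3] / [4] / [6] / [7]
Final shape: (3, 1, 1, 1, 1).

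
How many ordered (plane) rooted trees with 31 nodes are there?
C_30 = 3814986502092304

These ordered rooted trees are counted by the Catalan number C_n = (1/(n + 1)) · C(2n, n). For n = 30: C_30 = (1/31) · C(60, 30) = 118264581564861424/31 = 3814986502092304.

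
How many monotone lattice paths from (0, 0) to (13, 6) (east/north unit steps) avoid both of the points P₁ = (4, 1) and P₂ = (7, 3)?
Number of paths = 11242

Inclusion–exclusion. Total paths: C(19, 13) = 27132. Through P₁: C(5, 4)·C(14, 9) = 10010. Through P₂: C(10, 7)·C(9, 6) = 10080. Since P₁ is strictly southwest of P₂, a monotone path through both must visit P₁ then P₂; paths through both = C(5, 4)·C(5, 3)·C(9, 6) = 4200. Avoid both = 27132 − 10010 − 10080 + 4200 = 11242.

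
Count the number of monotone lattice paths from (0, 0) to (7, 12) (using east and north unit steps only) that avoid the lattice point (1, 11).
Number of paths = 50304

Total paths from (0, 0) to (7, 12): C(19, 7) = 50388. Paths through (1, 11): (paths (0, 0) → (1, 11)) × (paths (1, 11) → (7, 12)) = C(12, 1) · C(7, 6) = 12 · 7 = 84. Avoidance count = 50388 − 84 = 50304.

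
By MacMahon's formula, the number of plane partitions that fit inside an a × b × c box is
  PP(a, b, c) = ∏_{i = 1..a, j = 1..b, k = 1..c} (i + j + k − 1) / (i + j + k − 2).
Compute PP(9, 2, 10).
PP(9, 2, 10) = 1551580888

Evaluate the triple product over i = 1..9, j = 1..2, k = 1..10. The factors are (2/1) · (3/2) · (4/3) · (5/4) · (6/5) · (7/6) · (8/7) · (9/8) · … (180 factors total). The numerators and denominators telescope so the product is an integer; carrying out the multiplication exactly gives PP(9, 2, 10) = 1551580888.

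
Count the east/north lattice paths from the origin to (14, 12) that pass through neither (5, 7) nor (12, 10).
Number of paths = 4762480

Inclusion–exclusion. Total paths: C(26, 14) = 9657700. Through P₁: C(12, 5)·C(14, 9) = 1585584. Through P₂: C(22, 12)·C(4, 2) = 3879876. Since P₁ is strictly southwest of P₂, a monotone path through both must visit P₁ then P₂; paths through both = C(12, 5)·C(10, 7)·C(4, 2) = 570240. Avoid both = 9657700 − 1585584 − 3879876 + 570240 = 4762480.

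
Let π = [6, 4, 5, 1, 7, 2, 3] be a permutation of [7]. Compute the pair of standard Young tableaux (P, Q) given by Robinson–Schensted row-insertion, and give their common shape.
P = [1, 2, 3] / [4, 5, 7] / [6];  Q = [1, 3, 5] / [2, 6, 7] / [4];  common shape = (3, 3, 1)

Row-insert the values π_1, π_2, … into P one at a time, bumping the leftmost entry strictly greater than the inserted value down to the next row. The recording tableau Q records, in position (i, j), the step at which that cell was added to P.
  Insert 6 (step 1): P = [6];  Q = [1]
  Insert 4 (step 2): P = [4] / [6];  Q = [1] / [2]
  Insert 5 (step 3): P = [4, 5] / [6];  Q = [1, 3] / [2]
  Insert 1 (step 4): P = [1, 5] / [4] / [6];  Q = [1, 3] / [2] / [4]
  Insert 7 (step 5): P = [1, 5, 7] / [4] / [6];  Q = [1, 3, 5] / [2] / [4]
  Insert 2 (step 6): P = [1, 2, 7] / [4, 5] / [6];  Q = [1, 3, 5] / [2, 6] / [4]
  Insert 3 (step 7): P = [1, 2, 3] / [4, 5, 7] / [6];  Q = [1, 3, 5] / [2, 6, 7] / [4]
Final shape: (3, 3, 1).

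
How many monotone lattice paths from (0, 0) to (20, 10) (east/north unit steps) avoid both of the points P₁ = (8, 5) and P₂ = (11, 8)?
Number of paths = 19339749

Inclusion–exclusion. Total paths: C(30, 20) = 30045015. Through P₁: C(13, 8)·C(17, 12) = 7963956. Through P₂: C(19, 11)·C(11, 9) = 4157010. Since P₁ is strictly southwest of P₂, a monotone path through both must visit P₁ then P₂; paths through both = C(13, 8)·C(6, 3)·C(11, 9) = 1415700. Avoid both = 30045015 − 7963956 − 4157010 + 1415700 = 19339749.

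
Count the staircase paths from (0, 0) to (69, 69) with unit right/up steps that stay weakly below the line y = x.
C_69 = 337485502510215975556783793455058624700

These NE paths below the diagonal are counted by the Catalan number C_n = (1/(n + 1)) · C(2n, n). For n = 69: C_69 = (1/70) · C(138, 69) = 23623985175715118288974865541854103729000/70 = 337485502510215975556783793455058624700.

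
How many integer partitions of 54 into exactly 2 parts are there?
p(54, 2 parts) = 27

Partitions of n into exactly k parts are in bijection with partitions of n − k into at most k parts (subtract 1 from each part). So p(54, exactly 2) = p(52, parts ≤ 2). Computing via the recurrence p(m, j) = p(m, j−1) + p(m−j, j) gives 27.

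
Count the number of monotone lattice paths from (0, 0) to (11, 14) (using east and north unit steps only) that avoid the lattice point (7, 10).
Number of paths = 3096040

Total paths from (0, 0) to (11, 14): C(25, 11) = 4457400. Paths through (7, 10): (paths (0, 0) → (7, 10)) × (paths (7, 10) → (11, 14)) = C(17, 7) · C(8, 4) = 19448 · 70 = 1361360. Avoidance count = 4457400 − 1361360 = 3096040.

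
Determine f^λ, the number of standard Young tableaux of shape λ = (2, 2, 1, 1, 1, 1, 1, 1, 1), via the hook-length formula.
# SYT of shape (2, 2, 1, 1, 1, 1, 1, 1, 1) = 44

Hook-length formula: f^λ = n! / Π hook(c), product over all cells c of the Young diagram. For λ = (2, 2, 1, 1, 1, 1, 1, 1, 1), n = 11 boxes. Hook lengths by row (left-to-right, top-to-bottom): [10, 2]; [9, 1]; [7]; [6]; [5]; [4]; [3]; [2]; [1]. Product of hooks = 907200. So f^λ = 11! / 907200 = 39916800 / 907200 = 44.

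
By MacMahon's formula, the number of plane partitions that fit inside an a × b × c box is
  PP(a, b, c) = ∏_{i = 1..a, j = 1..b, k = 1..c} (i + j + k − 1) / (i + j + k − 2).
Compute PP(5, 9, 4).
PP(5, 9, 4) = 23029990984

Evaluate the triple product over i = 1..5, j = 1..9, k = 1..4. The factors are (2/1) · (3/2) · (4/3) · (5/4) · (3/2) · (4/3) · (5/4) · (6/5) · … (180 factors total). The numerators and denominators telescope so the product is an integer; carrying out the multiplication exactly gives PP(5, 9, 4) = 23029990984.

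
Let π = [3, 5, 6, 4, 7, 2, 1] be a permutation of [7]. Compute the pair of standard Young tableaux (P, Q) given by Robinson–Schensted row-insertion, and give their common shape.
P = [1, 4, 6, 7] / [2] / [3] / [5];  Q = [1, 2, 3, 5] / [4] / [6] / [7];  common shape = (4, 1, 1, 1)

Row-insert the values π_1, π_2, … into P one at a time, bumping the leftmost entry strictly greater than the inserted value down to the next row. The recording tableau Q records, in position (i, j), the step at which that cell was added to P.
  Insert 3 (step 1): P = [3];  Q = [1]
  Insert 5 (step 2): P = [3, 5];  Q = [1, 2]
  Insert 6 (step 3): P = [3, 5, 6];  Q = [1, 2, 3]
  Insert 4 (step 4): P = [3, 4, 6] / [5];  Q = [1, 2, 3] / [4]
  Insert 7 (step 5): P = [3, 4, 6, 7] / [5];  Q = [1, 2, 3, 5] / [4]
  Insert 2 (step 6): P = [2, 4, 6, 7] / [3] / [5];  Q = [1, 2, 3, 5] / [4] / [6]
  Insert 1 (step 7): P = [1, 4, 6, 7] / [2] / [3] / [5];  Q = [1, 2, 3, 5] / [4] / [6] / [7]
Final shape: (4, 1, 1, 1).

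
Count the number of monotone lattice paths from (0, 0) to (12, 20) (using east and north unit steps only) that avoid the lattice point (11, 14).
Number of paths = 194591040

Total paths from (0, 0) to (12, 20): C(32, 12) = 225792840. Paths through (11, 14): (paths (0, 0) → (11, 14)) × (paths (11, 14) → (12, 20)) = C(25, 11) · C(7, 1) = 4457400 · 7 = 31201800. Avoidance count = 225792840 − 31201800 = 194591040.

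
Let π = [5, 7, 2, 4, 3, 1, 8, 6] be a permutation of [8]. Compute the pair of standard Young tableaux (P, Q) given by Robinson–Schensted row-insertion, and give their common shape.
P = [1, 3, 6] / [2, 7, 8] / [4] / [5];  Q = [1, 2, 7] / [3, 4, 8] / [5] / [6];  common shape = (3, 3, 1, 1)

Row-insert the values π_1, π_2, … into P one at a time, bumping the leftmost entry strictly greater than the inserted value down to the next row. The recording tableau Q records, in position (i, j), the step at which that cell was added to P.
  Insert 5 (step 1): P = [5];  Q = [1]
  Insert 7 (step 2): P = [5, 7];  Q = [1, 2]
  Insert 2 (step 3): P = [2, 7] / [5];  Q = [1, 2] / [3]
  Insert 4 (step 4): P = [2, 4] / [5, 7];  Q = [1, 2] / [3, 4]
  Insert 3 (step 5): P = [2, 3] / [4, 7] / [5];  Q = [1, 2] / [3, 4] / [5]
  Insert 1 (step 6): P = [1, 3] / [2, 7] / [4] / [5];  Q = [1, 2] / [3, 4] / [5] / [6]
  Insert 8 (step 7): P = [1, 3, 8] / [2, 7] / [4] / [5];  Q = [1, 2, 7] / [3, 4] / [5] / [6]
  Insert 6 (step 8): P = [1, 3, 6] / [2, 7, 8] / [4] / [5];  Q = [1, 2, 7] / [3, 4, 8] / [5] / [6]
Final shape: (3, 3, 1, 1).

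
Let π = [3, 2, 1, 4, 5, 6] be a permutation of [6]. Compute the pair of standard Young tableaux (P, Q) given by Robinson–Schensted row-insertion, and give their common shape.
P = [1, 4, 5, 6] / [2] / [3];  Q = [1, 4, 5, 6] / [2] / [3];  common shape = (4, 1, 1)

Row-insert the values π_1, π_2, … into P one at a time, bumping the leftmost entry strictly greater than the inserted value down to the next row. The recording tableau Q records, in position (i, j), the step at which that cell was added to P.
  Insert 3 (step 1): P = [3];  Q = [1]
  Insert 2 (step 2): P = [2] / [3];  Q = [1] / [2]
  Insert 1 (step 3): P = [1] / [2] / [3];  Q = [1] / [2] / [3]
  Insert 4 (step 4): P = [1, 4] / [2] / [3];  Q = [1, 4] / [2] / [3]
  Insert 5 (step 5): P = [1, 4, 5] / [2] / [3];  Q = [1, 4, 5] / [2] / [3]
  Insert 6 (step 6): P = [1, 4, 5, 6] / [2] / [3];  Q = [1, 4, 5, 6] / [2] / [3]
Final shape: (4, 1, 1).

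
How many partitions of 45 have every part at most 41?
p(45, parts ≤ 41) = 89127

Use the recurrence p(n, m) = p(n, m−1) + p(n−m, m): either the largest part is < m (count p(n, m−1)) or the largest part is exactly m (remove one copy of m, count p(n−m, m)). With p(0, ·) = 1 this gives p(45, parts ≤ 41) = 89127. (By conjugating Young diagrams, this also counts partitions of 45 into at most 41 parts.)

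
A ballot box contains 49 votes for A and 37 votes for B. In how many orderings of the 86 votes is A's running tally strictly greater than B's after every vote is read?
Strict-lead orderings = 403777767651618701273400

Total orderings of the 86 votes with 49 for A: C(86, 49) = 2893740668169934025792700. By the Bertrand ballot formula (Cycle Lemma / reflection principle), the number of orderings in which A is strictly ahead of B throughout is (p − q)/(p + q) · C(p + q, p) = (49 − 37)/(49 + 37) · 2893740668169934025792700 = 403777767651618701273400.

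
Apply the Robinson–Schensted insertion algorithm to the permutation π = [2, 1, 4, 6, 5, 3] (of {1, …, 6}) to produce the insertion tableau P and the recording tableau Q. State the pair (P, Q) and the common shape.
P = [1, 3, 5] / [2, 4] / [6];  Q = [1, 3, 4] / [2, 5] / [6];  common shape = (3, 2, 1)

Row-insert the values π_1, π_2, … into P one at a time, bumping the leftmost entry strictly greater than the inserted value down to the next row. The recording tableau Q records, in position (i, j), the step at which that cell was added to P.
  Insert 2 (step 1): P = [2];  Q = [1]
  Insert 1 (step 2): P = [1] / [2];  Q = [1] / [2]
  Insert 4 (step 3): P = [1, 4] / [2];  Q = [1, 3] / [2]
  Insert 6 (step 4): P = [1, 4, 6] / [2];  Q = [1, 3, 4] / [2]
  Insert 5 (step 5): P = [1, 4, 5] / [2, 6];  Q = [1, 3, 4] / [2, 5]
  Insert 3 (step 6): P = [1, 3, 5] / [2, 4] / [6];  Q = [1, 3, 4] / [2, 5] / [6]
Final shape: (3, 2, 1).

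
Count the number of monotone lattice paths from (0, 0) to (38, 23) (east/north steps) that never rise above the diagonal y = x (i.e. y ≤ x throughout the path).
Number of paths = 15400866695524800

By the reflection principle (André's argument), the number of monotone paths to (38, 23) with n ≤ m that never go above y = x is C(61, 38) − C(61, 39) = 37539612570341700 − 22138745874816900 = 15400866695524800.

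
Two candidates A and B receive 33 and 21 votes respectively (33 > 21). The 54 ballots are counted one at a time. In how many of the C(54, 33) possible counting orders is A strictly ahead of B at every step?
Strict-lead orderings = 115631433392020

Total orderings of the 54 votes with 33 for A: C(54, 33) = 520341450264090. By the Bertrand ballot formula (Cycle Lemma / reflection principle), the number of orderings in which A is strictly ahead of B throughout is (p − q)/(p + q) · C(p + q, p) = (33 − 21)/(33 + 21) · 520341450264090 = 115631433392020.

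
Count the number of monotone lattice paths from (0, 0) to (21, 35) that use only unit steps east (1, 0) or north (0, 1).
Number of paths = 1346766106565880

A monotone lattice path from (0, 0) to (21, 35) consists of 21 east steps and 35 north steps in some order, so it is determined by which 21 of the 56 steps are east. The count is C(56, 21) = 1346766106565880.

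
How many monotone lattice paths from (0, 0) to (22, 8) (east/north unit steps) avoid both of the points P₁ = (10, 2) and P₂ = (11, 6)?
Number of paths = 3688113

Inclusion–exclusion. Total paths: C(30, 22) = 5852925. Through P₁: C(12, 10)·C(18, 12) = 1225224. Through P₂: C(17, 11)·C(13, 11) = 965328. Since P₁ is strictly southwest of P₂, a monotone path through both must visit P₁ then P₂; paths through both = C(12, 10)·C(5, 1)·C(13, 11) = 25740. Avoid both = 5852925 − 1225224 − 965328 + 25740 = 3688113.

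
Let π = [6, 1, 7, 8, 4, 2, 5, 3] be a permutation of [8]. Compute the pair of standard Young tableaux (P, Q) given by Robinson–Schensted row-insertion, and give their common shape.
P = [1, 2, 3] / [4, 5, 8] / [6, 7];  Q = [1, 3, 4] / [2, 5, 7] / [6, 8];  common shape = (3, 3, 2)

Row-insert the values π_1, π_2, … into P one at a time, bumping the leftmost entry strictly greater than the inserted value down to the next row. The recording tableau Q records, in position (i, j), the step at which that cell was added to P.
  Insert 6 (step 1): P = [6];  Q = [1]
  Insert 1 (step 2): P = [1] / [6];  Q = [1] / [2]
  Insert 7 (step 3): P = [1, 7] / [6];  Q = [1, 3] / [2]
  Insert 8 (step 4): P = [1, 7, 8] / [6];  Q = [1, 3, 4] / [2]
  Insert 4 (step 5): P = [1, 4, 8] / [6, 7];  Q = [1, 3, 4] / [2, 5]
  Insert 2 (step 6): P = [1, 2, 8] / [4, 7] / [6];  Q = [1, 3, 4] / [2, 5] / [6]
  Insert 5 (step 7): P = [1, 2, 5] / [4, 7, 8] / [6];  Q = [1, 3, 4] / [2, 5, 7] / [6]
  Insert 3 (step 8): P = [1, 2, 3] / [4, 5, 8] / [6, 7];  Q = [1, 3, 4] / [2, 5, 7] / [6, 8]
Final shape: (3, 3, 2).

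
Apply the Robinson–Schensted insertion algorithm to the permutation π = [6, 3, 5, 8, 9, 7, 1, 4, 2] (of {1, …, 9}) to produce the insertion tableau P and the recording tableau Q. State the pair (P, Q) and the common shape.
P = [1, 2, 7, 9] / [3, 4] / [5, 8] / [6];  Q = [1, 3, 4, 5] / [2, 6] / [7, 8] / [9];  common shape = (4, 2, 2, 1)

Row-insert the values π_1, π_2, … into P one at a time, bumping the leftmost entry strictly greater than the inserted value down to the next row. The recording tableau Q records, in position (i, j), the step at which that cell was added to P.
  Insert 6 (step 1): P = [6];  Q = [1]
  Insert 3 (step 2): P = [3] / [6];  Q = [1] / [2]
  Insert 5 (step 3): P = [3, 5] / [6];  Q = [1, 3] / [2]
  Insert 8 (step 4): P = [3, 5, 8] / [6];  Q = [1, 3, 4] / [2]
  Insert 9 (step 5): P = [3, 5, 8, 9] / [6];  Q = [1, 3, 4, 5] / [2]
  Insert 7 (step 6): P = [3, 5, 7, 9] / [6, 8];  Q = [1, 3, 4, 5] / [2, 6]
  Insert 1 (step 7): P = [1, 5, 7, 9] / [3, 8] / [6];  Q = [1, 3, 4, 5] / [2, 6] / [7]
  Insert 4 (step 8): P = [1, 4, 7, 9] / [3, 5] / [6, 8];  Q = [1, 3, 4, 5] / [2, 6] / [7, 8]
  Insert 2 (step 9): P = [1, 2, 7, 9] / [3, 4] / [5, 8] / [6];  Q = [1, 3, 4, 5] / [2, 6] / [7, 8] / [9]
Final shape: (4, 2, 2, 1).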